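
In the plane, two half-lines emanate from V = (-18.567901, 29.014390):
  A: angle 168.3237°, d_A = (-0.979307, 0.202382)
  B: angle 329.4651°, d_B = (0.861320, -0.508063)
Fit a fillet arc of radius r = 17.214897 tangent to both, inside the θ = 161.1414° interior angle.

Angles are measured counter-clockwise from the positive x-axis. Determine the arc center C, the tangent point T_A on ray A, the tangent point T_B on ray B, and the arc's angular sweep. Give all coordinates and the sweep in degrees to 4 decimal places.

bisector direction at 248.8944° = (-0.360088,-0.932918)
center distance |VC| = r/sin(θ/2) = 17.214897/sin(80.5707°) = 17.450682
C = V + |VC|·bis = (-24.8517,12.7343)
T_A = V + ((C−V)·d_A)·d_A = V + 2.8590·d_A = (-21.3677,29.5930)
T_B = V + ((C−V)·d_B)·d_B = V + 2.8590·d_B = (-16.1054,27.5619)
sweep = 180° − θ = 18.8586°

center=(-24.8517,12.7343) T_A=(-21.3677,29.5930) T_B=(-16.1054,27.5619) sweep=18.8586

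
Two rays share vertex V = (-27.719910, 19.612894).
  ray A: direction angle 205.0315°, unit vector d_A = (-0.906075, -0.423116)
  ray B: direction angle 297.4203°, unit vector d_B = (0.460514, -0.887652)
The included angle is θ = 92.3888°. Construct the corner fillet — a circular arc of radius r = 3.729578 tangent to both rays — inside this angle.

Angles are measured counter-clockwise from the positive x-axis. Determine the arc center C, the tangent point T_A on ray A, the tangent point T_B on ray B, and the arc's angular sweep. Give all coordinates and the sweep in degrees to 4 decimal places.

center=(-29.3831,14.7200) T_A=(-30.9612,18.0993) T_B=(-26.0725,16.4376) sweep=87.6112

bisector direction at 251.2259° = (-0.321838,-0.946795)
center distance |VC| = r/sin(θ/2) = 3.729578/sin(46.1944°) = 5.167821
C = V + |VC|·bis = (-29.3831,14.7200)
T_A = V + ((C−V)·d_A)·d_A = V + 3.5772·d_A = (-30.9612,18.0993)
T_B = V + ((C−V)·d_B)·d_B = V + 3.5772·d_B = (-26.0725,16.4376)
sweep = 180° − θ = 87.6112°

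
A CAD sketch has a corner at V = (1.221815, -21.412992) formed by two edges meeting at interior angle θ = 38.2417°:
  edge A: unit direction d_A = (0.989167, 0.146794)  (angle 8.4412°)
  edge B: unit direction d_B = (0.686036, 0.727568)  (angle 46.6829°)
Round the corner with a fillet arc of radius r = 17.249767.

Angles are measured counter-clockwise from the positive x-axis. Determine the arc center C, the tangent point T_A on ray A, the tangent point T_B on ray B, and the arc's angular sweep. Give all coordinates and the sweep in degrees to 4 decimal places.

bisector direction at 27.5621° = (0.886510,0.462709)
center distance |VC| = r/sin(θ/2) = 17.249767/sin(19.1209°) = 52.661116
C = V + |VC|·bis = (47.9064,2.9538)
T_A = V + ((C−V)·d_A)·d_A = V + 49.7558·d_A = (50.4386,-14.1091)
T_B = V + ((C−V)·d_B)·d_B = V + 49.7558·d_B = (35.3561,14.7877)
sweep = 180° − θ = 141.7583°

center=(47.9064,2.9538) T_A=(50.4386,-14.1091) T_B=(35.3561,14.7877) sweep=141.7583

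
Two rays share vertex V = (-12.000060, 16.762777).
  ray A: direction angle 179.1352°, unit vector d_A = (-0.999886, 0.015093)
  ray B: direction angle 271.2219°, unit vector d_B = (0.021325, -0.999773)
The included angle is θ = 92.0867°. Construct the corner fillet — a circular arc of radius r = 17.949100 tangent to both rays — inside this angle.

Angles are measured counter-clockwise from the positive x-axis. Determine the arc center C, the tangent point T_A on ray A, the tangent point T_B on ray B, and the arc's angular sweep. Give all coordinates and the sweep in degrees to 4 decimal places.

center=(-29.5760,-0.9231) T_A=(-29.3051,17.0240) T_B=(-11.6310,-0.5403) sweep=87.9133

bisector direction at 225.1786° = (-0.704900,-0.709307)
center distance |VC| = r/sin(θ/2) = 17.949100/sin(46.0433°) = 24.933975
C = V + |VC|·bis = (-29.5760,-0.9231)
T_A = V + ((C−V)·d_A)·d_A = V + 17.3070·d_A = (-29.3051,17.0240)
T_B = V + ((C−V)·d_B)·d_B = V + 17.3070·d_B = (-11.6310,-0.5403)
sweep = 180° − θ = 87.9133°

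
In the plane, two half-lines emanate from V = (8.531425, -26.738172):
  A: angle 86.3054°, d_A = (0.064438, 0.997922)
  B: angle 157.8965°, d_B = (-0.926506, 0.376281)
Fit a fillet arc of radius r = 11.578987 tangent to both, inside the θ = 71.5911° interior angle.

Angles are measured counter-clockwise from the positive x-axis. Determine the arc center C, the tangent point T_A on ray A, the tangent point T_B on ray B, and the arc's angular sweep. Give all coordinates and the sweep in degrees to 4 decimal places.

bisector direction at 122.1009° = (-0.531413,0.847113)
center distance |VC| = r/sin(θ/2) = 11.578987/sin(35.7955°) = 19.796704
C = V + |VC|·bis = (-1.9888,-9.9681)
T_A = V + ((C−V)·d_A)·d_A = V + 16.0573·d_A = (9.5661,-10.7143)
T_B = V + ((C−V)·d_B)·d_B = V + 16.0573·d_B = (-6.3457,-20.6961)
sweep = 180° − θ = 108.4089°

center=(-1.9888,-9.9681) T_A=(9.5661,-10.7143) T_B=(-6.3457,-20.6961) sweep=108.4089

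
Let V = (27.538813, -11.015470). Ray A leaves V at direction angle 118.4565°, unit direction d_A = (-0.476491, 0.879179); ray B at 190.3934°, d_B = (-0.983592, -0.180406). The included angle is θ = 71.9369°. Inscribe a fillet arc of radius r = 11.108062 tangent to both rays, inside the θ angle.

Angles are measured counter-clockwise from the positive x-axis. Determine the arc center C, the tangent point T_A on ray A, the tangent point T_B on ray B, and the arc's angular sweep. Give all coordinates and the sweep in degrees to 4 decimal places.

center=(10.4793,-2.8511) T_A=(20.2453,2.4418) T_B=(12.4833,-13.7769) sweep=108.0631

bisector direction at 154.4250° = (-0.902021,0.431693)
center distance |VC| = r/sin(θ/2) = 11.108062/sin(35.9684°) = 18.912501
C = V + |VC|·bis = (10.4793,-2.8511)
T_A = V + ((C−V)·d_A)·d_A = V + 15.3067·d_A = (20.2453,2.4418)
T_B = V + ((C−V)·d_B)·d_B = V + 15.3067·d_B = (12.4833,-13.7769)
sweep = 180° − θ = 108.0631°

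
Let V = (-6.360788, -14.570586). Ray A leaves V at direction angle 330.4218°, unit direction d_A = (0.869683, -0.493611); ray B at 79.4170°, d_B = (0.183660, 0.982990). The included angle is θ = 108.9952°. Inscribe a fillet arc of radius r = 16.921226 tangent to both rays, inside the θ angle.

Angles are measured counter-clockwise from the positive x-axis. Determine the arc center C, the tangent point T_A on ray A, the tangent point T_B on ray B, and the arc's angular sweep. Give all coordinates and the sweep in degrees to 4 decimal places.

bisector direction at 24.9194° = (0.906901,0.421343)
center distance |VC| = r/sin(θ/2) = 16.921226/sin(54.4976°) = 20.785418
C = V + |VC|·bis = (12.4895,-5.8128)
T_A = V + ((C−V)·d_A)·d_A = V + 12.0709·d_A = (4.1370,-20.5289)
T_B = V + ((C−V)·d_B)·d_B = V + 12.0709·d_B = (-4.1439,-2.7051)
sweep = 180° − θ = 71.0048°

center=(12.4895,-5.8128) T_A=(4.1370,-20.5289) T_B=(-4.1439,-2.7051) sweep=71.0048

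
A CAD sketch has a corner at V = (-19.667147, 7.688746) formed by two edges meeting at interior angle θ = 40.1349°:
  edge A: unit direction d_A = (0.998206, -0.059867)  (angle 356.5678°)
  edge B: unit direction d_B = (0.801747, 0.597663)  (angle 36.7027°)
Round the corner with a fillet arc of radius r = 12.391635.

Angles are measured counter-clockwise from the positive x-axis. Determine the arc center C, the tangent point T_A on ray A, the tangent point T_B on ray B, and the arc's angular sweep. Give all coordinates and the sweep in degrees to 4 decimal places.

bisector direction at 16.6352° = (0.958147,0.286278)
center distance |VC| = r/sin(θ/2) = 12.391635/sin(20.0675°) = 36.113935
C = V + |VC|·bis = (14.9353,18.0274)
T_A = V + ((C−V)·d_A)·d_A = V + 33.9214·d_A = (14.1934,5.6580)
T_B = V + ((C−V)·d_B)·d_B = V + 33.9214·d_B = (7.5293,27.9623)
sweep = 180° − θ = 139.8651°

center=(14.9353,18.0274) T_A=(14.1934,5.6580) T_B=(7.5293,27.9623) sweep=139.8651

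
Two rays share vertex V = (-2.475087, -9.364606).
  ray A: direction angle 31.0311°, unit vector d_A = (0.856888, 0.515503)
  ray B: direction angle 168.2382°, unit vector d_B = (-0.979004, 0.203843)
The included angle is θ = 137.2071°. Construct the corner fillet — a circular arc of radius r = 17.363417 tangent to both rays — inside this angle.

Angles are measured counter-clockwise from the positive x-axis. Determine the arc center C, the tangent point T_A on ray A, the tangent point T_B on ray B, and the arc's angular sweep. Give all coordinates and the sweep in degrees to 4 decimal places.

bisector direction at 99.6347° = (-0.167365,0.985895)
center distance |VC| = r/sin(θ/2) = 17.363417/sin(68.6035°) = 18.648716
C = V + |VC|·bis = (-5.5962,9.0211)
T_A = V + ((C−V)·d_A)·d_A = V + 6.8034·d_A = (3.3547,-5.8574)
T_B = V + ((C−V)·d_B)·d_B = V + 6.8034·d_B = (-9.1356,-7.9778)
sweep = 180° − θ = 42.7929°

center=(-5.5962,9.0211) T_A=(3.3547,-5.8574) T_B=(-9.1356,-7.9778) sweep=42.7929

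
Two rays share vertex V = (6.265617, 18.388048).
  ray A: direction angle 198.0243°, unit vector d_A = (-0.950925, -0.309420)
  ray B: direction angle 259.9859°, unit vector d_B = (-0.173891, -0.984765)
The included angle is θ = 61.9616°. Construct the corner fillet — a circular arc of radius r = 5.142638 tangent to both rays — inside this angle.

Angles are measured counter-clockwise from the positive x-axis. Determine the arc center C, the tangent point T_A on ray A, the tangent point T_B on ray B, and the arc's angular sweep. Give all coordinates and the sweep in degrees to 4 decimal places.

bisector direction at 229.0051° = (-0.655992,-0.754768)
center distance |VC| = r/sin(θ/2) = 5.142638/sin(30.9808°) = 9.990539
C = V + |VC|·bis = (-0.2881,10.8475)
T_A = V + ((C−V)·d_A)·d_A = V + 8.5653·d_A = (-1.8793,15.7378)
T_B = V + ((C−V)·d_B)·d_B = V + 8.5653·d_B = (4.7762,9.9533)
sweep = 180° − θ = 118.0384°

center=(-0.2881,10.8475) T_A=(-1.8793,15.7378) T_B=(4.7762,9.9533) sweep=118.0384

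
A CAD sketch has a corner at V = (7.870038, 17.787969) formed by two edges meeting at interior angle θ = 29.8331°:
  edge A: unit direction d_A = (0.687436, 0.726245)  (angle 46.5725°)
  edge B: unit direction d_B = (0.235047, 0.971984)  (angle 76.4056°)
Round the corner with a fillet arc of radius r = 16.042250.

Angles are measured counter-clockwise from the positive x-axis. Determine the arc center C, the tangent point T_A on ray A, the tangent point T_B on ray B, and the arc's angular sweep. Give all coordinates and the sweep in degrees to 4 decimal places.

bisector direction at 61.4890° = (0.477327,0.878726)
center distance |VC| = r/sin(θ/2) = 16.042250/sin(14.9166°) = 62.321317
C = V + |VC|·bis = (37.6177,72.5513)
T_A = V + ((C−V)·d_A)·d_A = V + 60.2212·d_A = (49.2683,61.5233)
T_B = V + ((C−V)·d_B)·d_B = V + 60.2212·d_B = (22.0249,76.3220)
sweep = 180° − θ = 150.1669°

center=(37.6177,72.5513) T_A=(49.2683,61.5233) T_B=(22.0249,76.3220) sweep=150.1669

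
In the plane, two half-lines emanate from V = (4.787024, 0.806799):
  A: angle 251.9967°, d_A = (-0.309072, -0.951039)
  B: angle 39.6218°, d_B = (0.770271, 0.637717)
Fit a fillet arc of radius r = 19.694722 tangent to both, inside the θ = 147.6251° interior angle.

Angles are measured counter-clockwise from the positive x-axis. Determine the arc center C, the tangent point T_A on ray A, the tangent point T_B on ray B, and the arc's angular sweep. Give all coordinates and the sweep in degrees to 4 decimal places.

bisector direction at 325.8093° = (0.827171,-0.561950)
center distance |VC| = r/sin(θ/2) = 19.694722/sin(73.8126°) = 20.507757
C = V + |VC|·bis = (21.7505,-10.7175)
T_A = V + ((C−V)·d_A)·d_A = V + 5.7172·d_A = (3.0200,-4.6304)
T_B = V + ((C−V)·d_B)·d_B = V + 5.7172·d_B = (9.1908,4.4527)
sweep = 180° − θ = 32.3749°

center=(21.7505,-10.7175) T_A=(3.0200,-4.6304) T_B=(9.1908,4.4527) sweep=32.3749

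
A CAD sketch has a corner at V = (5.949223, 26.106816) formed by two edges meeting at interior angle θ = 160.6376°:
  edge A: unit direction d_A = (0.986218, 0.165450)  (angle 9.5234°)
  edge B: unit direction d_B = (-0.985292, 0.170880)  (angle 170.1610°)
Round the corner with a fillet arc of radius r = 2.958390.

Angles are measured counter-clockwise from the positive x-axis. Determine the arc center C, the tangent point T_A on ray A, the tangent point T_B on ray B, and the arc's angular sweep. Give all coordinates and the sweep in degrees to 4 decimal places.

bisector direction at 89.8422° = (0.002754,0.999996)
center distance |VC| = r/sin(θ/2) = 2.958390/sin(80.3188°) = 3.001130
C = V + |VC|·bis = (5.9575,29.1079)
T_A = V + ((C−V)·d_A)·d_A = V + 0.5047·d_A = (6.4470,26.1903)
T_B = V + ((C−V)·d_B)·d_B = V + 0.5047·d_B = (5.4520,26.1931)
sweep = 180° − θ = 19.3624°

center=(5.9575,29.1079) T_A=(6.4470,26.1903) T_B=(5.4520,26.1931) sweep=19.3624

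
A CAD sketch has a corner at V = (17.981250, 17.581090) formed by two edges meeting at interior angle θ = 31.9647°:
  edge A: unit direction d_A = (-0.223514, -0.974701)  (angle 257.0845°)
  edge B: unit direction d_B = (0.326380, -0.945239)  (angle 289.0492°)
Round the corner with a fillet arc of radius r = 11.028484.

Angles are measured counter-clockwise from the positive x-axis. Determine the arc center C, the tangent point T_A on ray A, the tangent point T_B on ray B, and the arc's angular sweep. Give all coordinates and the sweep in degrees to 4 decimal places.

center=(20.1242,-22.4154) T_A=(9.3747,-19.9504) T_B=(30.5487,-18.8159) sweep=148.0353

bisector direction at 273.0669° = (0.053501,-0.998568)
center distance |VC| = r/sin(θ/2) = 11.028484/sin(15.9824°) = 40.053879
C = V + |VC|·bis = (20.1242,-22.4154)
T_A = V + ((C−V)·d_A)·d_A = V + 38.5057·d_A = (9.3747,-19.9504)
T_B = V + ((C−V)·d_B)·d_B = V + 38.5057·d_B = (30.5487,-18.8159)
sweep = 180° − θ = 148.0353°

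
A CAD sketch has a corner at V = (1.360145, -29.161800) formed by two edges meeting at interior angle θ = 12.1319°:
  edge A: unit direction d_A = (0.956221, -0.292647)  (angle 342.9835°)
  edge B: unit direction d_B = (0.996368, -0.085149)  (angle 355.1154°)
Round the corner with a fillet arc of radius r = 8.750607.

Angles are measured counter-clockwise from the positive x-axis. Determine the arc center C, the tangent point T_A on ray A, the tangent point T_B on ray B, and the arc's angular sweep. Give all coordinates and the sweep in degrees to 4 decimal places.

bisector direction at 349.0494° = (0.981791,-0.189962)
center distance |VC| = r/sin(θ/2) = 8.750607/sin(6.0659°) = 82.808248
C = V + |VC|·bis = (82.6606,-44.8922)
T_A = V + ((C−V)·d_A)·d_A = V + 82.3446·d_A = (80.0997,-53.2597)
T_B = V + ((C−V)·d_B)·d_B = V + 82.3446·d_B = (83.4057,-36.1734)
sweep = 180° − θ = 167.8681°

center=(82.6606,-44.8922) T_A=(80.0997,-53.2597) T_B=(83.4057,-36.1734) sweep=167.8681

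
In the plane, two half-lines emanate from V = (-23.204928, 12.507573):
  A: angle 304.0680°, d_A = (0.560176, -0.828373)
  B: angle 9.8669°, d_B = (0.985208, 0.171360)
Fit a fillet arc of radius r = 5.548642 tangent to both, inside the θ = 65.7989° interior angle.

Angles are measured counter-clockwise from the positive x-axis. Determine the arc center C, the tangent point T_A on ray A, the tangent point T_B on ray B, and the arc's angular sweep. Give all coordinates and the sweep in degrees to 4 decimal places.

center=(-13.8039,8.5108) T_A=(-18.4003,5.4026) T_B=(-14.7547,13.9773) sweep=114.2011

bisector direction at 336.9674° = (0.920283,-0.391254)
center distance |VC| = r/sin(θ/2) = 5.548642/sin(32.8995°) = 10.215363
C = V + |VC|·bis = (-13.8039,8.5108)
T_A = V + ((C−V)·d_A)·d_A = V + 8.5771·d_A = (-18.4003,5.4026)
T_B = V + ((C−V)·d_B)·d_B = V + 8.5771·d_B = (-14.7547,13.9773)
sweep = 180° − θ = 114.2011°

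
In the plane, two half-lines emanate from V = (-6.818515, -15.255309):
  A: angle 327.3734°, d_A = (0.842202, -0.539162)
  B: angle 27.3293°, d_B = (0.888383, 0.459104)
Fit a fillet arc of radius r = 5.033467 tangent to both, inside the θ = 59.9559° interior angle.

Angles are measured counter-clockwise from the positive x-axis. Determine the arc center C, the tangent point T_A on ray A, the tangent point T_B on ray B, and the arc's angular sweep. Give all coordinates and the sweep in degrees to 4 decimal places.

bisector direction at 357.3514° = (0.998932,-0.046211)
center distance |VC| = r/sin(θ/2) = 5.033467/sin(29.9779°) = 10.073650
C = V + |VC|·bis = (3.2444,-15.7208)
T_A = V + ((C−V)·d_A)·d_A = V + 8.7260·d_A = (0.5305,-19.9600)
T_B = V + ((C−V)·d_B)·d_B = V + 8.7260·d_B = (0.9335,-11.2492)
sweep = 180° − θ = 120.0441°

center=(3.2444,-15.7208) T_A=(0.5305,-19.9600) T_B=(0.9335,-11.2492) sweep=120.0441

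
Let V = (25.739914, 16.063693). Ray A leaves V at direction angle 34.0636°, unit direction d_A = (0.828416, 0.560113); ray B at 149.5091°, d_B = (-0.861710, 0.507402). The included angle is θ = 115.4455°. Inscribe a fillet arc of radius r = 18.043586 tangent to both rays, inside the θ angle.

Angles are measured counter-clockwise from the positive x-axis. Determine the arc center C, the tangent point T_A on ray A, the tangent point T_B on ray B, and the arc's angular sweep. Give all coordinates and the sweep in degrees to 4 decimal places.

center=(25.0746,37.3947) T_A=(35.1811,22.4471) T_B=(15.9193,21.8464) sweep=64.5545

bisector direction at 91.7863° = (-0.031173,0.999514)
center distance |VC| = r/sin(θ/2) = 18.043586/sin(57.7227°) = 21.341386
C = V + |VC|·bis = (25.0746,37.3947)
T_A = V + ((C−V)·d_A)·d_A = V + 11.3967·d_A = (35.1811,22.4471)
T_B = V + ((C−V)·d_B)·d_B = V + 11.3967·d_B = (15.9193,21.8464)
sweep = 180° − θ = 64.5545°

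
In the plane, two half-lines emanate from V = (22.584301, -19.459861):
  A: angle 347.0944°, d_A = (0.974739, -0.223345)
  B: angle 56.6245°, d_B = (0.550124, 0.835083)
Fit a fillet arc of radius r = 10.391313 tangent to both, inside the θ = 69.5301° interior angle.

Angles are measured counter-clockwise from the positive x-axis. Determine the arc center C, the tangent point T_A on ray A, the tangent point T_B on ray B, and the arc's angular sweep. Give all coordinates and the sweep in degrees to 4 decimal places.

center=(39.4976,-12.6747) T_A=(37.1768,-22.8035) T_B=(30.8200,-6.9581) sweep=110.4699

bisector direction at 21.8595° = (0.928100,0.372331)
center distance |VC| = r/sin(θ/2) = 10.391313/sin(34.7651°) = 18.223578
C = V + |VC|·bis = (39.4976,-12.6747)
T_A = V + ((C−V)·d_A)·d_A = V + 14.9706·d_A = (37.1768,-22.8035)
T_B = V + ((C−V)·d_B)·d_B = V + 14.9706·d_B = (30.8200,-6.9581)
sweep = 180° − θ = 110.4699°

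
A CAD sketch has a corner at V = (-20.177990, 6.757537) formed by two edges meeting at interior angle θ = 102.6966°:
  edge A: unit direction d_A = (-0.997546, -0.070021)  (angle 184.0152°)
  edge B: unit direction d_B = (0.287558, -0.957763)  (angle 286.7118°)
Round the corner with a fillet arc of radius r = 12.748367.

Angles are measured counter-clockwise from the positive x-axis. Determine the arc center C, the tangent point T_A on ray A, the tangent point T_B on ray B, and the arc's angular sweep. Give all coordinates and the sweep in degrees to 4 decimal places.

bisector direction at 235.3635° = (-0.568368,-0.822774)
center distance |VC| = r/sin(θ/2) = 12.748367/sin(51.3483°) = 16.324028
C = V + |VC|·bis = (-29.4560,-6.6735)
T_A = V + ((C−V)·d_A)·d_A = V + 10.1957·d_A = (-30.3487,6.0436)
T_B = V + ((C−V)·d_B)·d_B = V + 10.1957·d_B = (-17.2461,-3.0076)
sweep = 180° − θ = 77.3034°

center=(-29.4560,-6.6735) T_A=(-30.3487,6.0436) T_B=(-17.2461,-3.0076) sweep=77.3034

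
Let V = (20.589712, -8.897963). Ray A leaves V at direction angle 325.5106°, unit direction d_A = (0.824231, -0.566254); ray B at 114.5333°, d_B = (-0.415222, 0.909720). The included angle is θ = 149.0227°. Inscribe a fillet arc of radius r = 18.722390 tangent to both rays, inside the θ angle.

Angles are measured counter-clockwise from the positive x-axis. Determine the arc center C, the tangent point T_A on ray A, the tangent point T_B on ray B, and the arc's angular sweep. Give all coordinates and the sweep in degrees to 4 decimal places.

center=(35.4676,3.5958) T_A=(24.8660,-11.8358) T_B=(18.4355,-4.1782) sweep=30.9773

bisector direction at 40.0220° = (0.765798,0.643081)
center distance |VC| = r/sin(θ/2) = 18.722390/sin(74.5113°) = 19.427948
C = V + |VC|·bis = (35.4676,3.5958)
T_A = V + ((C−V)·d_A)·d_A = V + 5.1882·d_A = (24.8660,-11.8358)
T_B = V + ((C−V)·d_B)·d_B = V + 5.1882·d_B = (18.4355,-4.1782)
sweep = 180° − θ = 30.9773°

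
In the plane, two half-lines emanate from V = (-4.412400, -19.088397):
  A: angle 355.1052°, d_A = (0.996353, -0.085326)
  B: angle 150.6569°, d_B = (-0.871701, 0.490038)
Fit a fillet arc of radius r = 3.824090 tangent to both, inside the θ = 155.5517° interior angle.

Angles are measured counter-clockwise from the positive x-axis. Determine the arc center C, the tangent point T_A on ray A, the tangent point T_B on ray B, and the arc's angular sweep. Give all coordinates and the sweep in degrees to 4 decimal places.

bisector direction at 72.8811° = (0.294356,0.955696)
center distance |VC| = r/sin(θ/2) = 3.824090/sin(77.7759°) = 3.912806
C = V + |VC|·bis = (-3.2606,-15.3489)
T_A = V + ((C−V)·d_A)·d_A = V + 0.8285·d_A = (-3.5869,-19.1591)
T_B = V + ((C−V)·d_B)·d_B = V + 0.8285·d_B = (-5.1346,-18.6824)
sweep = 180° − θ = 24.4483°

center=(-3.2606,-15.3489) T_A=(-3.5869,-19.1591) T_B=(-5.1346,-18.6824) sweep=24.4483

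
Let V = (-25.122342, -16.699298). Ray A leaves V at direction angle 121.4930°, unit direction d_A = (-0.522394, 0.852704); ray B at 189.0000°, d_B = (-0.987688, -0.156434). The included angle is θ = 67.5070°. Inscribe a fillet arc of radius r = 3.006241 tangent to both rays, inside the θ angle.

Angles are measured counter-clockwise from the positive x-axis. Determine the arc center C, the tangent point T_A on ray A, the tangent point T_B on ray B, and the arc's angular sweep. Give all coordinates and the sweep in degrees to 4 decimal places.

center=(-30.0358,-14.4338) T_A=(-27.4724,-12.8634) T_B=(-29.5655,-17.4030) sweep=112.4930

bisector direction at 155.2465° = (-0.908118,0.418715)
center distance |VC| = r/sin(θ/2) = 3.006241/sin(33.7535°) = 5.410596
C = V + |VC|·bis = (-30.0358,-14.4338)
T_A = V + ((C−V)·d_A)·d_A = V + 4.4986·d_A = (-27.4724,-12.8634)
T_B = V + ((C−V)·d_B)·d_B = V + 4.4986·d_B = (-29.5655,-17.4030)
sweep = 180° − θ = 112.4930°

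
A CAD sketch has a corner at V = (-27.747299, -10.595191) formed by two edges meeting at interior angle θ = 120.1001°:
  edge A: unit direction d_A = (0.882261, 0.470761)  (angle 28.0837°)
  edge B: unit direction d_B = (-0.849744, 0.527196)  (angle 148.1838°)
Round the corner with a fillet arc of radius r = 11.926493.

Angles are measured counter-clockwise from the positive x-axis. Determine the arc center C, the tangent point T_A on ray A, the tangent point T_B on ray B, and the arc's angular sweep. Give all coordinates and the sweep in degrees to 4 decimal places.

bisector direction at 88.1338° = (0.032566,0.999470)
center distance |VC| = r/sin(θ/2) = 11.926493/sin(60.0500°) = 13.764591
C = V + |VC|·bis = (-27.2990,3.1621)
T_A = V + ((C−V)·d_A)·d_A = V + 6.8719·d_A = (-21.6845,-7.3602)
T_B = V + ((C−V)·d_B)·d_B = V + 6.8719·d_B = (-33.5866,-6.9724)
sweep = 180° − θ = 59.8999°

center=(-27.2990,3.1621) T_A=(-21.6845,-7.3602) T_B=(-33.5866,-6.9724) sweep=59.8999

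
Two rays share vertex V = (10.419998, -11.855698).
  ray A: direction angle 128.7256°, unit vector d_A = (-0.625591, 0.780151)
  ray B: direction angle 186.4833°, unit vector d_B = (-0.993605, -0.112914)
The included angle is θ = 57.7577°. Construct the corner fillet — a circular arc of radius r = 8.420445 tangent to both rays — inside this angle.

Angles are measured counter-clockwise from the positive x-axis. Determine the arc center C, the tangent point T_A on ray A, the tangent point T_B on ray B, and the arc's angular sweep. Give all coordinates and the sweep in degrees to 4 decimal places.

center=(-5.7001,-5.2129) T_A=(0.8691,0.0548) T_B=(-4.7493,-13.5795) sweep=122.2423

bisector direction at 157.6044° = (-0.924576,0.380999)
center distance |VC| = r/sin(θ/2) = 8.420445/sin(28.8788°) = 17.435107
C = V + |VC|·bis = (-5.7001,-5.2129)
T_A = V + ((C−V)·d_A)·d_A = V + 15.2669·d_A = (0.8691,0.0548)
T_B = V + ((C−V)·d_B)·d_B = V + 15.2669·d_B = (-4.7493,-13.5795)
sweep = 180° − θ = 122.2423°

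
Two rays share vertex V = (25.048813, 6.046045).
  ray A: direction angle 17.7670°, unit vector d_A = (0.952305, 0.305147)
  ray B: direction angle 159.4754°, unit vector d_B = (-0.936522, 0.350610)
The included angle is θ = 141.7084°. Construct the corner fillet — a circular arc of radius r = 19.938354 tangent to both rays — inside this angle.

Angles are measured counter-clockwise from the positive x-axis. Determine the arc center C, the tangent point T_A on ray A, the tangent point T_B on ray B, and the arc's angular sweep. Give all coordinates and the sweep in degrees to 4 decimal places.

bisector direction at 88.6212° = (0.024062,0.999710)
center distance |VC| = r/sin(θ/2) = 19.938354/sin(70.8542°) = 21.105777
C = V + |VC|·bis = (25.5567,27.1457)
T_A = V + ((C−V)·d_A)·d_A = V + 6.9221·d_A = (31.6408,8.1583)
T_B = V + ((C−V)·d_B)·d_B = V + 6.9221·d_B = (18.5661,8.4730)
sweep = 180° − θ = 38.2916°

center=(25.5567,27.1457) T_A=(31.6408,8.1583) T_B=(18.5661,8.4730) sweep=38.2916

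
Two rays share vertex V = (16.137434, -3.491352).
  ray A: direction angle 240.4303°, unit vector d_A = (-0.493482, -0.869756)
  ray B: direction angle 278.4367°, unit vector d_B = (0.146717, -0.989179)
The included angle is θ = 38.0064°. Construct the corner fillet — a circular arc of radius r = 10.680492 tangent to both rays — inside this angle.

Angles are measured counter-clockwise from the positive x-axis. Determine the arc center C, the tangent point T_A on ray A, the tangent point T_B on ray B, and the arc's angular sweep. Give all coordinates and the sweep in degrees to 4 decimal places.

center=(10.1226,-35.7355) T_A=(0.8332,-30.4649) T_B=(20.6875,-34.1685) sweep=141.9936

bisector direction at 259.4335° = (-0.183377,-0.983043)
center distance |VC| = r/sin(θ/2) = 10.680492/sin(19.0032°) = 32.800382
C = V + |VC|·bis = (10.1226,-35.7355)
T_A = V + ((C−V)·d_A)·d_A = V + 31.0128·d_A = (0.8332,-30.4649)
T_B = V + ((C−V)·d_B)·d_B = V + 31.0128·d_B = (20.6875,-34.1685)
sweep = 180° − θ = 141.9936°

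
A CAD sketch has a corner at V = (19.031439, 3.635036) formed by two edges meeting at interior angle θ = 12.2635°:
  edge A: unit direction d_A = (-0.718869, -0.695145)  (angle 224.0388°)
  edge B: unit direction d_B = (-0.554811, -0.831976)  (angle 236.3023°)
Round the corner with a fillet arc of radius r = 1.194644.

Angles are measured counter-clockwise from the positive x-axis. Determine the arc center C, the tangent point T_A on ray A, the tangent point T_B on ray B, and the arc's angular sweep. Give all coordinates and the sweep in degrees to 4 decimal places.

center=(11.8679,-4.9539) T_A=(11.0374,-4.0951) T_B=(12.8618,-5.6167) sweep=167.7365

bisector direction at 230.1706° = (-0.640505,-0.767954)
center distance |VC| = r/sin(θ/2) = 1.194644/sin(6.1318°) = 11.184228
C = V + |VC|·bis = (11.8679,-4.9539)
T_A = V + ((C−V)·d_A)·d_A = V + 11.1202·d_A = (11.0374,-4.0951)
T_B = V + ((C−V)·d_B)·d_B = V + 11.1202·d_B = (12.8618,-5.6167)
sweep = 180° − θ = 167.7365°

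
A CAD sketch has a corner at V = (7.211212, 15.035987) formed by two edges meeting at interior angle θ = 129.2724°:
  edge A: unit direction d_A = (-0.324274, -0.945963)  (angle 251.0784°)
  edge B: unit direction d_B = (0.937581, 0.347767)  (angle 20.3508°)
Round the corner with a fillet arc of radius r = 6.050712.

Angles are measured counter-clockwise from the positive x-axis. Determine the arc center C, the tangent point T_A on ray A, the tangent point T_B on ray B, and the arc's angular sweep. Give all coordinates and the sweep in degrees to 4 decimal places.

center=(12.0048,10.3605) T_A=(6.2811,12.3226) T_B=(9.9006,16.0335) sweep=50.7276

bisector direction at 315.7146° = (0.715871,-0.698233)
center distance |VC| = r/sin(θ/2) = 6.050712/sin(64.6362°) = 6.696183
C = V + |VC|·bis = (12.0048,10.3605)
T_A = V + ((C−V)·d_A)·d_A = V + 2.8684·d_A = (6.2811,12.3226)
T_B = V + ((C−V)·d_B)·d_B = V + 2.8684·d_B = (9.9006,16.0335)
sweep = 180° − θ = 50.7276°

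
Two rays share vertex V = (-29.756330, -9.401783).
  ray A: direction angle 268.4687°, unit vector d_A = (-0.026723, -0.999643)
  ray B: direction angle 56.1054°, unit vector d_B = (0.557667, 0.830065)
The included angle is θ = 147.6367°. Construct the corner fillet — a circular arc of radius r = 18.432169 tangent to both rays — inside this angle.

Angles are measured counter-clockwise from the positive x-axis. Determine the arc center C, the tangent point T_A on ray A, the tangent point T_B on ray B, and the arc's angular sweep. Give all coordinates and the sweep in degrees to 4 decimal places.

center=(-11.4737,-15.2411) T_A=(-29.8993,-14.7485) T_B=(-26.7736,-4.9621) sweep=32.3633

bisector direction at 342.2871° = (0.952593,-0.304248)
center distance |VC| = r/sin(θ/2) = 18.432169/sin(73.8183°) = 19.192519
C = V + |VC|·bis = (-11.4737,-15.2411)
T_A = V + ((C−V)·d_A)·d_A = V + 5.3486·d_A = (-29.8993,-14.7485)
T_B = V + ((C−V)·d_B)·d_B = V + 5.3486·d_B = (-26.7736,-4.9621)
sweep = 180° − θ = 32.3633°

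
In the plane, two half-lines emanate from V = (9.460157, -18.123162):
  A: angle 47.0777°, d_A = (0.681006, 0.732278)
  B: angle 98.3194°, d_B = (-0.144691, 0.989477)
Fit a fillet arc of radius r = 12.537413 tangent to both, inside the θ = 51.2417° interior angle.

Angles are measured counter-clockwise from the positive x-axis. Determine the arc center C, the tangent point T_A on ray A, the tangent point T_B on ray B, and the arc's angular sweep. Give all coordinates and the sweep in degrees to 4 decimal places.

center=(18.0829,9.5590) T_A=(27.2638,1.0209) T_B=(5.6775,7.7449) sweep=128.7583

bisector direction at 72.6985° = (0.297399,0.954753)
center distance |VC| = r/sin(θ/2) = 12.537413/sin(25.6209°) = 28.994010
C = V + |VC|·bis = (18.0829,9.5590)
T_A = V + ((C−V)·d_A)·d_A = V + 26.1432·d_A = (27.2638,1.0209)
T_B = V + ((C−V)·d_B)·d_B = V + 26.1432·d_B = (5.6775,7.7449)
sweep = 180° − θ = 128.7583°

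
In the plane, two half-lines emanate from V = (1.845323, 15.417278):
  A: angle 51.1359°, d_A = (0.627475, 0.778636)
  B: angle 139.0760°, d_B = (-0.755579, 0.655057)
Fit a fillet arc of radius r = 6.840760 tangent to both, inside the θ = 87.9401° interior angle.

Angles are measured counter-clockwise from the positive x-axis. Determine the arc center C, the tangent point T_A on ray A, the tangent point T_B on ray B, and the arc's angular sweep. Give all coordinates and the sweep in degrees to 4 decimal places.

bisector direction at 95.1060° = (-0.088998,0.996032)
center distance |VC| = r/sin(θ/2) = 6.840760/sin(43.9701°) = 9.852996
C = V + |VC|·bis = (0.9684,25.2312)
T_A = V + ((C−V)·d_A)·d_A = V + 7.0912·d_A = (6.2949,20.9388)
T_B = V + ((C−V)·d_B)·d_B = V + 7.0912·d_B = (-3.5127,20.0624)
sweep = 180° − θ = 92.0599°

center=(0.9684,25.2312) T_A=(6.2949,20.9388) T_B=(-3.5127,20.0624) sweep=92.0599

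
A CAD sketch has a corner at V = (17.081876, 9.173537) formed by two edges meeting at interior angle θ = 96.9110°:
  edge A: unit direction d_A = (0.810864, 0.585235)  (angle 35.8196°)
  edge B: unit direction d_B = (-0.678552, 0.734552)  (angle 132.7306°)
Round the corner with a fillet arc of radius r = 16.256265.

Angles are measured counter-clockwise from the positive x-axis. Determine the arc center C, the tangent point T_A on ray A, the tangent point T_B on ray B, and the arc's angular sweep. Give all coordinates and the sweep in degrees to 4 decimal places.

bisector direction at 84.2751° = (0.099752,0.995012)
center distance |VC| = r/sin(θ/2) = 16.256265/sin(48.4555°) = 21.720173
C = V + |VC|·bis = (19.2485,30.7854)
T_A = V + ((C−V)·d_A)·d_A = V + 14.4049·d_A = (28.7622,17.6038)
T_B = V + ((C−V)·d_B)·d_B = V + 14.4049·d_B = (7.3074,19.7547)
sweep = 180° − θ = 83.0890°

center=(19.2485,30.7854) T_A=(28.7622,17.6038) T_B=(7.3074,19.7547) sweep=83.0890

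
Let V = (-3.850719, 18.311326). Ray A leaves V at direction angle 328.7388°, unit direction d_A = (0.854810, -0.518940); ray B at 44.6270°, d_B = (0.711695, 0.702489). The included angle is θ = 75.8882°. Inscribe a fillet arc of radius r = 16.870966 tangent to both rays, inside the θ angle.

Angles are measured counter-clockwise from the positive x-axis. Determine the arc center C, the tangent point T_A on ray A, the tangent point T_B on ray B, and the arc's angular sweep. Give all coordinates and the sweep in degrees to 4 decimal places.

center=(23.4001,21.5043) T_A=(14.6451,7.0828) T_B=(11.5485,33.5113) sweep=104.1118

bisector direction at 6.6829° = (0.993205,0.116374)
center distance |VC| = r/sin(θ/2) = 16.870966/sin(37.9441°) = 27.437267
C = V + |VC|·bis = (23.4001,21.5043)
T_A = V + ((C−V)·d_A)·d_A = V + 21.6373·d_A = (14.6451,7.0828)
T_B = V + ((C−V)·d_B)·d_B = V + 21.6373·d_B = (11.5485,33.5113)
sweep = 180° − θ = 104.1118°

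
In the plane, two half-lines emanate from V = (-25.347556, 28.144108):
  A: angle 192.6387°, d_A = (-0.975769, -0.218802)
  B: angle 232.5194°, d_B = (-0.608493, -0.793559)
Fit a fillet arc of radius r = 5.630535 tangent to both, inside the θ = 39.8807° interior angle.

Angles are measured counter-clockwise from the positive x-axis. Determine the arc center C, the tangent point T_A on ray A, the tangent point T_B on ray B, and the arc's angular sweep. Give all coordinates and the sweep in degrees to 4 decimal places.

bisector direction at 212.5790° = (-0.842649,-0.538463)
center distance |VC| = r/sin(θ/2) = 5.630535/sin(19.9403°) = 16.509816
C = V + |VC|·bis = (-39.2595,19.2542)
T_A = V + ((C−V)·d_A)·d_A = V + 15.5200·d_A = (-40.4915,24.7483)
T_B = V + ((C−V)·d_B)·d_B = V + 15.5200·d_B = (-34.7914,15.8280)
sweep = 180° − θ = 140.1193°

center=(-39.2595,19.2542) T_A=(-40.4915,24.7483) T_B=(-34.7914,15.8280) sweep=140.1193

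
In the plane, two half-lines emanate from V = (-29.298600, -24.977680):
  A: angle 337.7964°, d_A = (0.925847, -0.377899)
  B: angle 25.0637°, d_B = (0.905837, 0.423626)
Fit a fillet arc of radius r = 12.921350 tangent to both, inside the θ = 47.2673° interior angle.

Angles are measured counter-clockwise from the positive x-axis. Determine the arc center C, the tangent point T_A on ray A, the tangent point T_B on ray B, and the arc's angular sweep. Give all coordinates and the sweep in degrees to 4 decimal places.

center=(2.9232,-24.1733) T_A=(-1.9597,-36.1365) T_B=(-2.5506,-12.4686) sweep=132.7327

bisector direction at 1.4300° = (0.999689,0.024956)
center distance |VC| = r/sin(θ/2) = 12.921350/sin(23.6336°) = 32.231889
C = V + |VC|·bis = (2.9232,-24.1733)
T_A = V + ((C−V)·d_A)·d_A = V + 29.5285·d_A = (-1.9597,-36.1365)
T_B = V + ((C−V)·d_B)·d_B = V + 29.5285·d_B = (-2.5506,-12.4686)
sweep = 180° − θ = 132.7327°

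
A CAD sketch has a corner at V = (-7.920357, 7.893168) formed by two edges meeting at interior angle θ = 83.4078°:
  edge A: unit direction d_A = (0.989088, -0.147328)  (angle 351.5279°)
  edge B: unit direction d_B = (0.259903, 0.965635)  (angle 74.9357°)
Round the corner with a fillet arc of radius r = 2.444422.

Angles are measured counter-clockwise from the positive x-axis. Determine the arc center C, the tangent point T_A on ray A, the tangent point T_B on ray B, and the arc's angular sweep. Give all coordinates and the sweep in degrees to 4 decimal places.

bisector direction at 33.2318° = (0.836460,0.548028)
center distance |VC| = r/sin(θ/2) = 2.444422/sin(41.7039°) = 3.674269
C = V + |VC|·bis = (-4.8470,9.9068)
T_A = V + ((C−V)·d_A)·d_A = V + 2.7432·d_A = (-5.2071,7.4890)
T_B = V + ((C−V)·d_B)·d_B = V + 2.7432·d_B = (-7.2074,10.5421)
sweep = 180° − θ = 96.5922°

center=(-4.8470,9.9068) T_A=(-5.2071,7.4890) T_B=(-7.2074,10.5421) sweep=96.5922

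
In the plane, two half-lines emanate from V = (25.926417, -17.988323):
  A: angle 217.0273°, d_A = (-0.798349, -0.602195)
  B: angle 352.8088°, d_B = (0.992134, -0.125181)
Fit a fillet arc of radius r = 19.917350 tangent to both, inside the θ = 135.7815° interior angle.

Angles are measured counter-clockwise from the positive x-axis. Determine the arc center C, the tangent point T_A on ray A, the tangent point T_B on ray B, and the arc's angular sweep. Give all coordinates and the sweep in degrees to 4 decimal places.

bisector direction at 284.9180° = (0.257437,-0.966295)
center distance |VC| = r/sin(θ/2) = 19.917350/sin(67.8907°) = 21.498155
C = V + |VC|·bis = (31.4608,-38.7619)
T_A = V + ((C−V)·d_A)·d_A = V + 8.0913·d_A = (19.4667,-22.8609)
T_B = V + ((C−V)·d_B)·d_B = V + 8.0913·d_B = (33.9541,-19.0012)
sweep = 180° − θ = 44.2185°

center=(31.4608,-38.7619) T_A=(19.4667,-22.8609) T_B=(33.9541,-19.0012) sweep=44.2185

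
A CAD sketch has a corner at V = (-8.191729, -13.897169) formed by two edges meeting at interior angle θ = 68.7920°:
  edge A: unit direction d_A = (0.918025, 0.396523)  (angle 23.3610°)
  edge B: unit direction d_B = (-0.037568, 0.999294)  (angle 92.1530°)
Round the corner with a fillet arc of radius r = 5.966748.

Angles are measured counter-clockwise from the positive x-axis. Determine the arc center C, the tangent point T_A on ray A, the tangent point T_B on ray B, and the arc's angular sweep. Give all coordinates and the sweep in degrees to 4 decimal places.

center=(-2.5566,-4.9636) T_A=(-0.1907,-10.4413) T_B=(-8.5192,-5.1878) sweep=111.2080

bisector direction at 57.7570° = (0.533511,0.845793)
center distance |VC| = r/sin(θ/2) = 5.966748/sin(34.3960°) = 10.562310
C = V + |VC|·bis = (-2.5566,-4.9636)
T_A = V + ((C−V)·d_A)·d_A = V + 8.7155·d_A = (-0.1907,-10.4413)
T_B = V + ((C−V)·d_B)·d_B = V + 8.7155·d_B = (-8.5192,-5.1878)
sweep = 180° − θ = 111.2080°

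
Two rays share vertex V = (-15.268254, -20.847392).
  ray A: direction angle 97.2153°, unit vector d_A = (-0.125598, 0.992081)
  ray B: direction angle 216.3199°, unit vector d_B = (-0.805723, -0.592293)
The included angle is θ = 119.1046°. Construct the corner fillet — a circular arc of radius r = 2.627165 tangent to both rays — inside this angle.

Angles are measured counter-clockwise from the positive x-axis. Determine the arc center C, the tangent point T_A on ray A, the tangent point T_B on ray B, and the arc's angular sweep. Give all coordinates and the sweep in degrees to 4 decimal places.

bisector direction at 156.7676° = (-0.918912,0.394462)
center distance |VC| = r/sin(θ/2) = 2.627165/sin(59.5523°) = 3.047430
C = V + |VC|·bis = (-18.0686,-19.6453)
T_A = V + ((C−V)·d_A)·d_A = V + 1.5443·d_A = (-15.4622,-19.3153)
T_B = V + ((C−V)·d_B)·d_B = V + 1.5443·d_B = (-16.5125,-21.7621)
sweep = 180° − θ = 60.8954°

center=(-18.0686,-19.6453) T_A=(-15.4622,-19.3153) T_B=(-16.5125,-21.7621) sweep=60.8954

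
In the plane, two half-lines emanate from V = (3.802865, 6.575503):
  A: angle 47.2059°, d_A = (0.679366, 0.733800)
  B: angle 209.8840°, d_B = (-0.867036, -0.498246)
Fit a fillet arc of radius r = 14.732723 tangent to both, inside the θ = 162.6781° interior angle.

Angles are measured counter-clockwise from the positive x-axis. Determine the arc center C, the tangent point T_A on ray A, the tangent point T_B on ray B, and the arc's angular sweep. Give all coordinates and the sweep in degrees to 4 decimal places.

bisector direction at 128.5450° = (-0.623128,0.782120)
center distance |VC| = r/sin(θ/2) = 14.732723/sin(81.3391°) = 14.902662
C = V + |VC|·bis = (-5.4834,18.2312)
T_A = V + ((C−V)·d_A)·d_A = V + 2.2441·d_A = (5.3275,8.2223)
T_B = V + ((C−V)·d_B)·d_B = V + 2.2441·d_B = (1.8571,5.4574)
sweep = 180° − θ = 17.3219°

center=(-5.4834,18.2312) T_A=(5.3275,8.2223) T_B=(1.8571,5.4574) sweep=17.3219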